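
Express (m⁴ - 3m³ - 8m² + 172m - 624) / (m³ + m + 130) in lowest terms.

By polynomial division,
  m⁴ - 3m³ - 8m² + 172m - 624 = (m - 3)(m³ + m + 130) + (-9m² + 45m - 234)
  m³ + m + 130 = (-(1/9)m - 5/9)(-9m² + 45m - 234) + (0)
Last nonzero remainder: -9m² + 45m - 234. Dividing through by -9 gives the monic gcd m² - 5m + 26.
Cancel m² - 5m + 26 from numerator and denominator to get the reduced form.

(m² + 2m - 24)/(m + 5)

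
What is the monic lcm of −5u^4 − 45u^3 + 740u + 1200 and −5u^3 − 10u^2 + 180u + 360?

u^5 + 3u^4 − 54u^3 − 148u^2 + 648u + 1440

By polynomial division,
  −5u^4 − 45u^3 + 740u + 1200 = (u + 7)(−5u^3 − 10u^2 + 180u + 360) + (−110u^2 − 880u − 1320)
  −5u^3 − 10u^2 + 180u + 360 = ((1/22)u − 3/11)(−110u^2 − 880u − 1320) + (0)
Last nonzero remainder: −110u^2 − 880u − 1320. Dividing through by −110 gives the monic gcd u^2 + 8u + 12.
Then lcm(f, g) = f·g / gcd(f, g); expanding and making the result monic gives the answer.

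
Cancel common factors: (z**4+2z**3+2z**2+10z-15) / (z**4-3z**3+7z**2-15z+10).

(z+3)/(z-2)

By polynomial division,
  z**4+2z**3+2z**2+10z-15 = (z**4-3z**3+7z**2-15z+10) + (5z**3-5z**2+25z-25)
  z**4-3z**3+7z**2-15z+10 = ((1/5)z-2/5)(5z**3-5z**2+25z-25) + (0)
Last nonzero remainder: 5z**3-5z**2+25z-25. Dividing through by 5 gives the monic gcd z**3-z**2+5z-5.
Cancel z**3-z**2+5z-5 from numerator and denominator to get the reduced form.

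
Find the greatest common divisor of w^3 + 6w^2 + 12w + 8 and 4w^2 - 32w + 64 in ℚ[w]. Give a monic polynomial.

1

Apply the Euclidean algorithm:
  w^3 + 6w^2 + 12w + 8 = ((1/4)w + 7/2)(4w^2 - 32w + 64) + (108w - 216)
  4w^2 - 32w + 64 = ((1/27)w - 2/9)(108w - 216) + (16)
  108w - 216 = ((27/4)w - 27/2)(16) + (0)
The last nonzero remainder is the constant 16, so the polynomials are coprime and gcd = 1.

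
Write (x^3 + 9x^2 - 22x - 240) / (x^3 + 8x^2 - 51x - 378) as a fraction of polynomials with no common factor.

(x^2 + 3x - 40)/(x^2 + 2x - 63)

Euclidean algorithm in ℚ[x]:
  x^3 + 9x^2 - 22x - 240 = (x^3 + 8x^2 - 51x - 378) + (x^2 + 29x + 138)
  x^3 + 8x^2 - 51x - 378 = (x - 21)(x^2 + 29x + 138) + (420x + 2520)
  x^2 + 29x + 138 = ((1/420)x + 23/420)(420x + 2520) + (0)
Last nonzero remainder: 420x + 2520. Dividing through by 420 gives the monic gcd x + 6.
Cancel x + 6 from numerator and denominator to get the reduced form.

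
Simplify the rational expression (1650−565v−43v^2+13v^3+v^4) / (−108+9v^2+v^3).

(−550+5v+16v^2+v^3)/(36+12v+v^2)

Repeated division with remainder:
  v^4+13v^3−43v^2−565v+1650 = (v+4)(v^3+9v^2−108) + (−79v^2−457v+2082)
  v^3+9v^2−108 = (−(1/79)v−254/6241)(−79v^2−457v+2082) + ((48400/6241)v−145200/6241)
  −79v^2−457v+2082 = (−(493039/48400)v−2165627/24200)((48400/6241)v−145200/6241) + (0)
Last nonzero remainder: (48400/6241)v−145200/6241. Dividing through by 48400/6241 gives the monic gcd v−3.
Cancel v−3 from numerator and denominator to get the reduced form.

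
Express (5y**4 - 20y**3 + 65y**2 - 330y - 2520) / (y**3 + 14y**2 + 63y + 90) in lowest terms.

Apply the Euclidean algorithm:
  5y**4 - 20y**3 + 65y**2 - 330y - 2520 = (5y - 90)(y**3 + 14y**2 + 63y + 90) + (1010y**2 + 4890y + 5580)
  y**3 + 14y**2 + 63y + 90 = ((1/1010)y + 185/20402)(1010y**2 + 4890y + 5580) + ((133980/10201)y + 401940/10201)
  1010y**2 + 4890y + 5580 = ((1030301/13398)y + 316231/2233)((133980/10201)y + 401940/10201) + (0)
Last nonzero remainder: (133980/10201)y + 401940/10201. Dividing through by 133980/10201 gives the monic gcd y + 3.
Cancel y + 3 from numerator and denominator to get the reduced form.

(5y**3 - 35y**2 + 170y - 840)/(y**2 + 11y + 30)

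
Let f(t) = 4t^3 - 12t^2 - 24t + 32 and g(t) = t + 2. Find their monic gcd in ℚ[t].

t + 2

By polynomial division,
  4t^3 - 12t^2 - 24t + 32 = (4t^2 - 20t + 16)(t + 2) + (0)
The last nonzero remainder t + 2 is already monic.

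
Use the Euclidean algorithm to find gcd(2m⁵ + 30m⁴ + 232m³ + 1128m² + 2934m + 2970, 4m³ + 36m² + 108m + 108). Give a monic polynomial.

m² + 6m + 9

Apply the Euclidean algorithm:
  2m⁵ + 30m⁴ + 232m³ + 1128m² + 2934m + 2970 = ((1/2)m² + 3m + 35/2)(4m³ + 36m² + 108m + 108) + (120m² + 720m + 1080)
  4m³ + 36m² + 108m + 108 = ((1/30)m + 1/10)(120m² + 720m + 1080) + (0)
Last nonzero remainder: 120m² + 720m + 1080. Dividing through by 120 gives the monic gcd m² + 6m + 9.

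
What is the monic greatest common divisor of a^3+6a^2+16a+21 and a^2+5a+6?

Euclidean algorithm in ℚ[a]:
  a^3+6a^2+16a+21 = (a+1)(a^2+5a+6) + (5a+15)
  a^2+5a+6 = ((1/5)a+2/5)(5a+15) + (0)
Last nonzero remainder: 5a+15. Dividing through by 5 gives the monic gcd a+3.

a+3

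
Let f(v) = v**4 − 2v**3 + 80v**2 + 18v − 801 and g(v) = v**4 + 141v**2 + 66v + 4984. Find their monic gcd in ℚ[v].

v**2 − 2v + 89

Apply the Euclidean algorithm:
  v**4 − 2v**3 + 80v**2 + 18v − 801 = (v**4 + 141v**2 + 66v + 4984) + (−2v**3 − 61v**2 − 48v − 5785)
  v**4 + 141v**2 + 66v + 4984 = (−(1/2)v + 61/4)(−2v**3 − 61v**2 − 48v − 5785) + ((4189/4)v**2 − (4189/2)v + 372821/4)
  −2v**3 − 61v**2 − 48v − 5785 = (−(8/4189)v − 260/4189)((4189/4)v**2 − (4189/2)v + 372821/4) + (0)
Last nonzero remainder: (4189/4)v**2 − (4189/2)v + 372821/4. Dividing through by 4189/4 gives the monic gcd v**2 − 2v + 89.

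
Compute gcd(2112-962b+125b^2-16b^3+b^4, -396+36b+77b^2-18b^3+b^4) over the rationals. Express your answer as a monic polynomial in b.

Apply the Euclidean algorithm:
  b^4-16b^3+125b^2-962b+2112 = (b^4-18b^3+77b^2+36b-396) + (2b^3+48b^2-998b+2508)
  b^4-18b^3+77b^2+36b-396 = ((1/2)b-21)(2b^3+48b^2-998b+2508) + (1584b^2-22176b+52272)
  2b^3+48b^2-998b+2508 = ((1/792)b+19/396)(1584b^2-22176b+52272) + (0)
Last nonzero remainder: 1584b^2-22176b+52272. Dividing through by 1584 gives the monic gcd b^2-14b+33.

33-14b+b^2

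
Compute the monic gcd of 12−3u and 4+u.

Euclidean algorithm in ℚ[u]:
  −3u+12 = (−3)(u+4) + (24)
  u+4 = ((1/24)u+1/6)(24) + (0)
The last nonzero remainder is the constant 24, so the polynomials are coprime and gcd = 1.

1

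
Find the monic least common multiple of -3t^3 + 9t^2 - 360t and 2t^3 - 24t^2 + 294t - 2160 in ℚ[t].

t^4 - 12t^3 + 147t^2 - 1080t

Repeated division with remainder:
  -3t^3 + 9t^2 - 360t = (-3/2)(2t^3 - 24t^2 + 294t - 2160) + (-27t^2 + 81t - 3240)
  2t^3 - 24t^2 + 294t - 2160 = (-(2/27)t + 2/3)(-27t^2 + 81t - 3240) + (0)
Last nonzero remainder: -27t^2 + 81t - 3240. Dividing through by -27 gives the monic gcd t^2 - 3t + 120.
Then lcm(f, g) = f·g / gcd(f, g); expanding and making the result monic gives the answer.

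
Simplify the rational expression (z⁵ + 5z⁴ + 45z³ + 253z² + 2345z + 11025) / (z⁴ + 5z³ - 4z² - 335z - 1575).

(z² - 7z + 49)/(z - 7)

By polynomial division,
  z⁵ + 5z⁴ + 45z³ + 253z² + 2345z + 11025 = (z)(z⁴ + 5z³ - 4z² - 335z - 1575) + (49z³ + 588z² + 3920z + 11025)
  z⁴ + 5z³ - 4z² - 335z - 1575 = ((1/49)z - 1/7)(49z³ + 588z² + 3920z + 11025) + (0)
Last nonzero remainder: 49z³ + 588z² + 3920z + 11025. Dividing through by 49 gives the monic gcd z³ + 12z² + 80z + 225.
Cancel z³ + 12z² + 80z + 225 from numerator and denominator to get the reduced form.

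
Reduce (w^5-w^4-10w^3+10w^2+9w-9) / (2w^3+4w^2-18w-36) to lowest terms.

By polynomial division,
  w^5-w^4-10w^3+10w^2+9w-9 = ((1/2)w^2-(3/2)w+5/2)(2w^3+4w^2-18w-36) + (-9w^2+81)
  2w^3+4w^2-18w-36 = (-(2/9)w-4/9)(-9w^2+81) + (0)
Last nonzero remainder: -9w^2+81. Dividing through by -9 gives the monic gcd w^2-9.
Cancel w^2-9 from numerator and denominator to get the reduced form.

(w^3-w^2-w+1)/(2w+4)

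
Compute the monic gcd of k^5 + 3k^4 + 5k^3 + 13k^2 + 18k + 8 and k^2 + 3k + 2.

k^2 + 3k + 2

Euclidean algorithm in ℚ[k]:
  k^5 + 3k^4 + 5k^3 + 13k^2 + 18k + 8 = (k^3 + 3k + 4)(k^2 + 3k + 2) + (0)
The last nonzero remainder k^2 + 3k + 2 is already monic.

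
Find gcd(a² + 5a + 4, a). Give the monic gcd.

1

Euclidean algorithm in ℚ[a]:
  a² + 5a + 4 = (a + 5)(a) + (4)
  a = ((1/4)a)(4) + (0)
The last nonzero remainder is the constant 4, so the polynomials are coprime and gcd = 1.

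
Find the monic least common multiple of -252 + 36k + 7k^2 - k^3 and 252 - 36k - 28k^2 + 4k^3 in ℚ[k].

Euclidean algorithm in ℚ[k]:
  -k^3 + 7k^2 + 36k - 252 = (-1/4)(4k^3 - 28k^2 - 36k + 252) + (27k - 189)
  4k^3 - 28k^2 - 36k + 252 = ((4/27)k^2 - 4/3)(27k - 189) + (0)
Last nonzero remainder: 27k - 189. Dividing through by 27 gives the monic gcd k - 7.
Then lcm(f, g) = f·g / gcd(f, g); expanding and making the result monic gives the answer.

-2268 + 324k + 315k^2 - 45k^3 - 7k^4 + k^5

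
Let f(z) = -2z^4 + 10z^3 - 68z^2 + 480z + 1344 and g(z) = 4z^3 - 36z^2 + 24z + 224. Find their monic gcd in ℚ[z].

By polynomial division,
  -2z^4 + 10z^3 - 68z^2 + 480z + 1344 = (-(1/2)z - 2)(4z^3 - 36z^2 + 24z + 224) + (-128z^2 + 640z + 1792)
  4z^3 - 36z^2 + 24z + 224 = (-(1/32)z + 1/8)(-128z^2 + 640z + 1792) + (0)
Last nonzero remainder: -128z^2 + 640z + 1792. Dividing through by -128 gives the monic gcd z^2 - 5z - 14.

z^2 - 5z - 14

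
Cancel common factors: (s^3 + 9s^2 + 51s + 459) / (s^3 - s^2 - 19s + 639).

(s^2 + 51)/(s^2 - 10s + 71)

Euclidean algorithm in ℚ[s]:
  s^3 + 9s^2 + 51s + 459 = (s^3 - s^2 - 19s + 639) + (10s^2 + 70s - 180)
  s^3 - s^2 - 19s + 639 = ((1/10)s - 4/5)(10s^2 + 70s - 180) + (55s + 495)
  10s^2 + 70s - 180 = ((2/11)s - 4/11)(55s + 495) + (0)
Last nonzero remainder: 55s + 495. Dividing through by 55 gives the monic gcd s + 9.
Cancel s + 9 from numerator and denominator to get the reduced form.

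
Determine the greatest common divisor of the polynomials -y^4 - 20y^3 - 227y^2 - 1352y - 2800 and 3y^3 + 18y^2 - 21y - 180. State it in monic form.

y + 4

By polynomial division,
  -y^4 - 20y^3 - 227y^2 - 1352y - 2800 = (-(1/3)y - 14/3)(3y^3 + 18y^2 - 21y - 180) + (-150y^2 - 1510y - 3640)
  3y^3 + 18y^2 - 21y - 180 = (-(1/50)y + 61/750)(-150y^2 - 1510y - 3640) + ((2176/75)y + 8704/75)
  -150y^2 - 1510y - 3640 = (-(5625/1088)y - 34125/1088)((2176/75)y + 8704/75) + (0)
Last nonzero remainder: (2176/75)y + 8704/75. Dividing through by 2176/75 gives the monic gcd y + 4.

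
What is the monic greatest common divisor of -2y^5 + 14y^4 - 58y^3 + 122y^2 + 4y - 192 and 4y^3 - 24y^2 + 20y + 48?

y^2 - 2y - 3

By polynomial division,
  -2y^5 + 14y^4 - 58y^3 + 122y^2 + 4y - 192 = (-(1/2)y^2 + (1/2)y - 9)(4y^3 - 24y^2 + 20y + 48) + (-80y^2 + 160y + 240)
  4y^3 - 24y^2 + 20y + 48 = (-(1/20)y + 1/5)(-80y^2 + 160y + 240) + (0)
Last nonzero remainder: -80y^2 + 160y + 240. Dividing through by -80 gives the monic gcd y^2 - 2y - 3.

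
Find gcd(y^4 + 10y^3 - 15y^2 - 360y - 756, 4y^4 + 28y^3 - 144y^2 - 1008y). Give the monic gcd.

Repeated division with remainder:
  y^4 + 10y^3 - 15y^2 - 360y - 756 = (1/4)(4y^4 + 28y^3 - 144y^2 - 1008y) + (3y^3 + 21y^2 - 108y - 756)
  4y^4 + 28y^3 - 144y^2 - 1008y = ((4/3)y)(3y^3 + 21y^2 - 108y - 756) + (0)
Last nonzero remainder: 3y^3 + 21y^2 - 108y - 756. Dividing through by 3 gives the monic gcd y^3 + 7y^2 - 36y - 252.

y^3 + 7y^2 - 36y - 252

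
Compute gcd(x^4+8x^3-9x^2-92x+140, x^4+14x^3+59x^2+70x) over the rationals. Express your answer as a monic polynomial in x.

x^2+12x+35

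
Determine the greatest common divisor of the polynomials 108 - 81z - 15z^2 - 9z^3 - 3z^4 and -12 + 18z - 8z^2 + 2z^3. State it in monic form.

-1 + z

By polynomial division,
  -3z^4 - 9z^3 - 15z^2 - 81z + 108 = (-(3/2)z - 21/2)(2z^3 - 8z^2 + 18z - 12) + (-72z^2 + 90z - 18)
  2z^3 - 8z^2 + 18z - 12 = (-(1/36)z + 11/144)(-72z^2 + 90z - 18) + ((85/8)z - 85/8)
  -72z^2 + 90z - 18 = (-(576/85)z + 144/85)((85/8)z - 85/8) + (0)
Last nonzero remainder: (85/8)z - 85/8. Dividing through by 85/8 gives the monic gcd z - 1.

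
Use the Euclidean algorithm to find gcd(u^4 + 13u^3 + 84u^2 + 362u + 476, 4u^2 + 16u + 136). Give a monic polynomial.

u^2 + 4u + 34

Repeated division with remainder:
  u^4 + 13u^3 + 84u^2 + 362u + 476 = ((1/4)u^2 + (9/4)u + 7/2)(4u^2 + 16u + 136) + (0)
Last nonzero remainder: 4u^2 + 16u + 136. Dividing through by 4 gives the monic gcd u^2 + 4u + 34.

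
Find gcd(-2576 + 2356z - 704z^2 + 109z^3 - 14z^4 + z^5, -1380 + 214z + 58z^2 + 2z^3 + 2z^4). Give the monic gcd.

46 - z + z^2

Apply the Euclidean algorithm:
  z^5 - 14z^4 + 109z^3 - 704z^2 + 2356z - 2576 = ((1/2)z - 15/2)(2z^4 + 2z^3 + 58z^2 + 214z - 1380) + (95z^3 - 376z^2 + 4651z - 12926)
  2z^4 + 2z^3 + 58z^2 + 214z - 1380 = ((2/95)z + 942/9025)(95z^3 - 376z^2 + 4651z - 12926) + (-(6048/9025)z^2 + (6048/9025)z - 278208/9025)
  95z^3 - 376z^2 + 4651z - 12926 = (-(857375/6048)z + 2536025/6048)(-(6048/9025)z^2 + (6048/9025)z - 278208/9025) + (0)
Last nonzero remainder: -(6048/9025)z^2 + (6048/9025)z - 278208/9025. Dividing through by -6048/9025 gives the monic gcd z^2 - z + 46.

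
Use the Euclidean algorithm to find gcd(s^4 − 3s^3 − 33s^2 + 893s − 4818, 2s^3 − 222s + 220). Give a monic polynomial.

s + 11

By polynomial division,
  s^4 − 3s^3 − 33s^2 + 893s − 4818 = ((1/2)s − 3/2)(2s^3 − 222s + 220) + (78s^2 + 450s − 4488)
  2s^3 − 222s + 220 = ((1/39)s − 25/169)(78s^2 + 450s − 4488) + (−(6820/169)s − 75020/169)
  78s^2 + 450s − 4488 = (−(6591/3410)s + 17238/1705)(−(6820/169)s − 75020/169) + (0)
Last nonzero remainder: −(6820/169)s − 75020/169. Dividing through by −6820/169 gives the monic gcd s + 11.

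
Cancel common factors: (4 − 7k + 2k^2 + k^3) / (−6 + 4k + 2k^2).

Apply the Euclidean algorithm:
  k^3 + 2k^2 − 7k + 4 = ((1/2)k)(2k^2 + 4k − 6) + (−4k + 4)
  2k^2 + 4k − 6 = (−(1/2)k − 3/2)(−4k + 4) + (0)
Last nonzero remainder: −4k + 4. Dividing through by −4 gives the monic gcd k − 1.
Cancel k − 1 from numerator and denominator to get the reduced form.

(−4 + 3k + k^2)/(6 + 2k)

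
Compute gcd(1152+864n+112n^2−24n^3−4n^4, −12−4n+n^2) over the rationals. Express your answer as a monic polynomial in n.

By polynomial division,
  −4n^4−24n^3+112n^2+864n+1152 = (−4n^2−40n−96)(n^2−4n−12) + (0)
The last nonzero remainder n^2−4n−12 is already monic.

−12−4n+n^2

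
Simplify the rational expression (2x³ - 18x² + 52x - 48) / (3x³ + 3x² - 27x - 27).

(2x² - 12x + 16)/(3x² + 12x + 9)

Euclidean algorithm in ℚ[x]:
  2x³ - 18x² + 52x - 48 = (2/3)(3x³ + 3x² - 27x - 27) + (-20x² + 70x - 30)
  3x³ + 3x² - 27x - 27 = (-(3/20)x - 27/40)(-20x² + 70x - 30) + ((63/4)x - 189/4)
  -20x² + 70x - 30 = (-(80/63)x + 40/63)((63/4)x - 189/4) + (0)
Last nonzero remainder: (63/4)x - 189/4. Dividing through by 63/4 gives the monic gcd x - 3.
Cancel x - 3 from numerator and denominator to get the reduced form.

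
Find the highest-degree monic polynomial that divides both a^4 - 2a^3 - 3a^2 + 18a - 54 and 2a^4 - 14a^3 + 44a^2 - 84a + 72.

Apply the Euclidean algorithm:
  a^4 - 2a^3 - 3a^2 + 18a - 54 = (1/2)(2a^4 - 14a^3 + 44a^2 - 84a + 72) + (5a^3 - 25a^2 + 60a - 90)
  2a^4 - 14a^3 + 44a^2 - 84a + 72 = ((2/5)a - 4/5)(5a^3 - 25a^2 + 60a - 90) + (0)
Last nonzero remainder: 5a^3 - 25a^2 + 60a - 90. Dividing through by 5 gives the monic gcd a^3 - 5a^2 + 12a - 18.

a^3 - 5a^2 + 12a - 18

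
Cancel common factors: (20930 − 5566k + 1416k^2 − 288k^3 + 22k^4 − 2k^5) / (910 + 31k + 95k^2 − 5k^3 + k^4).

(230 − 46k + 10k^2 − 2k^3)/(10 + k + k^2)

Repeated division with remainder:
  −2k^5 + 22k^4 − 288k^3 + 1416k^2 − 5566k + 20930 = (−2k + 12)(k^4 − 5k^3 + 95k^2 + 31k + 910) + (−38k^3 + 338k^2 − 4118k + 10010)
  k^4 − 5k^3 + 95k^2 + 31k + 910 = (−(1/38)k − 37/361)(−38k^3 + 338k^2 − 4118k + 10010) + ((7680/361)k^2 − (46080/361)k + 698880/361)
  −38k^3 + 338k^2 − 4118k + 10010 = (−(6859/3840)k + 3971/768)((7680/361)k^2 − (46080/361)k + 698880/361) + (0)
Last nonzero remainder: (7680/361)k^2 − (46080/361)k + 698880/361. Dividing through by 7680/361 gives the monic gcd k^2 − 6k + 91.
Cancel k^2 − 6k + 91 from numerator and denominator to get the reduced form.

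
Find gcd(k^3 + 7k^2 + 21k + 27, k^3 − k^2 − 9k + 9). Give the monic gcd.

k + 3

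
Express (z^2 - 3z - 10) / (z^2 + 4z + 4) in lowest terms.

(z - 5)/(z + 2)

Apply the Euclidean algorithm:
  z^2 - 3z - 10 = (z^2 + 4z + 4) + (-7z - 14)
  z^2 + 4z + 4 = (-(1/7)z - 2/7)(-7z - 14) + (0)
Last nonzero remainder: -7z - 14. Dividing through by -7 gives the monic gcd z + 2.
Cancel z + 2 from numerator and denominator to get the reduced form.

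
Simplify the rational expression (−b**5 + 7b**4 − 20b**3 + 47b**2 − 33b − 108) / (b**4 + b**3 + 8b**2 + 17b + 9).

(−b**2 + 7b − 12)/(b + 1)

Repeated division with remainder:
  −b**5 + 7b**4 − 20b**3 + 47b**2 − 33b − 108 = (−b + 8)(b**4 + b**3 + 8b**2 + 17b + 9) + (−20b**3 − 160b − 180)
  b**4 + b**3 + 8b**2 + 17b + 9 = (−(1/20)b − 1/20)(−20b**3 − 160b − 180) + (0)
Last nonzero remainder: −20b**3 − 160b − 180. Dividing through by −20 gives the monic gcd b**3 + 8b + 9.
Cancel b**3 + 8b + 9 from numerator and denominator to get the reduced form.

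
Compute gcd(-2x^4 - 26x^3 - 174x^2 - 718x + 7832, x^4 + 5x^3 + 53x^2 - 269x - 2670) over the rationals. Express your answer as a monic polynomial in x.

Repeated division with remainder:
  -2x^4 - 26x^3 - 174x^2 - 718x + 7832 = (-2)(x^4 + 5x^3 + 53x^2 - 269x - 2670) + (-16x^3 - 68x^2 - 1256x + 2492)
  x^4 + 5x^3 + 53x^2 - 269x - 2670 = (-(1/16)x - 3/64)(-16x^3 - 68x^2 - 1256x + 2492) + (-(459/16)x^2 - (1377/8)x - 40851/16)
  -16x^3 - 68x^2 - 1256x + 2492 = ((256/459)x - 448/459)(-(459/16)x^2 - (1377/8)x - 40851/16) + (0)
Last nonzero remainder: -(459/16)x^2 - (1377/8)x - 40851/16. Dividing through by -459/16 gives the monic gcd x^2 + 6x + 89.

x^2 + 6x + 89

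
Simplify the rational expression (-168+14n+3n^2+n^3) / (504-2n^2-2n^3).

(4-n)/(-12+2n)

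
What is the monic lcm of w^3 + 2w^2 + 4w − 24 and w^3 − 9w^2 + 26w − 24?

w^5 − 5w^4 + 2w^3 − 28w^2 + 216w − 288

Repeated division with remainder:
  w^3 + 2w^2 + 4w − 24 = (w^3 − 9w^2 + 26w − 24) + (11w^2 − 22w)
  w^3 − 9w^2 + 26w − 24 = ((1/11)w − 7/11)(11w^2 − 22w) + (12w − 24)
  11w^2 − 22w = ((11/12)w)(12w − 24) + (0)
Last nonzero remainder: 12w − 24. Dividing through by 12 gives the monic gcd w − 2.
Then lcm(f, g) = f·g / gcd(f, g); expanding and making the result monic gives the answer.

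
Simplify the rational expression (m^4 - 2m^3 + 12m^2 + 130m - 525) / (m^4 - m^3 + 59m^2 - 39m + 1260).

(m^2 + 2m - 15)/(m^2 + 3m + 36)

Repeated division with remainder:
  m^4 - 2m^3 + 12m^2 + 130m - 525 = (m^4 - m^3 + 59m^2 - 39m + 1260) + (-m^3 - 47m^2 + 169m - 1785)
  m^4 - m^3 + 59m^2 - 39m + 1260 = (-m + 48)(-m^3 - 47m^2 + 169m - 1785) + (2484m^2 - 9936m + 86940)
  -m^3 - 47m^2 + 169m - 1785 = (-(1/2484)m - 17/828)(2484m^2 - 9936m + 86940) + (0)
Last nonzero remainder: 2484m^2 - 9936m + 86940. Dividing through by 2484 gives the monic gcd m^2 - 4m + 35.
Cancel m^2 - 4m + 35 from numerator and denominator to get the reduced form.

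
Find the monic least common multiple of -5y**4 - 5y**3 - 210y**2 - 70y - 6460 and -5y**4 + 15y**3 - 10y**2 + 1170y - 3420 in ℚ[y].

Repeated division with remainder:
  -5y**4 - 5y**3 - 210y**2 - 70y - 6460 = (-5y**4 + 15y**3 - 10y**2 + 1170y - 3420) + (-20y**3 - 200y**2 - 1240y - 3040)
  -5y**4 + 15y**3 - 10y**2 + 1170y - 3420 = ((1/4)y - 13/4)(-20y**3 - 200y**2 - 1240y - 3040) + (-350y**2 - 2100y - 13300)
  -20y**3 - 200y**2 - 1240y - 3040 = ((2/35)y + 8/35)(-350y**2 - 2100y - 13300) + (0)
Last nonzero remainder: -350y**2 - 2100y - 13300. Dividing through by -350 gives the monic gcd y**2 + 6y + 38.
Then lcm(f, g) = f·g / gcd(f, g); expanding and making the result monic gives the answer.

y**6 - 8y**5 + 51y**4 - 346y**3 + 1922y**2 - 11376y + 23256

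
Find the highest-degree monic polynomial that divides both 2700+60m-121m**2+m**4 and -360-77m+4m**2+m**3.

-45-4m+m**2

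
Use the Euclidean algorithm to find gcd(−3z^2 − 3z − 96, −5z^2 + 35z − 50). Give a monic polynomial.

1

Euclidean algorithm in ℚ[z]:
  −3z^2 − 3z − 96 = (3/5)(−5z^2 + 35z − 50) + (−24z − 66)
  −5z^2 + 35z − 50 = ((5/24)z − 65/32)(−24z − 66) + (−2945/16)
  −24z − 66 = ((384/2945)z + 1056/2945)(−2945/16) + (0)
The last nonzero remainder is the constant −2945/16, so the polynomials are coprime and gcd = 1.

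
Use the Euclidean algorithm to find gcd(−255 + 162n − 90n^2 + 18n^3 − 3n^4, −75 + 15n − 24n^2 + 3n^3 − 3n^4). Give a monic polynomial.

Apply the Euclidean algorithm:
  −3n^4 + 18n^3 − 90n^2 + 162n − 255 = (−3n^4 + 3n^3 − 24n^2 + 15n − 75) + (15n^3 − 66n^2 + 147n − 180)
  −3n^4 + 3n^3 − 24n^2 + 15n − 75 = (−(1/5)n − 17/25)(15n^3 − 66n^2 + 147n − 180) + (−(987/25)n^2 + (1974/25)n − 987/5)
  15n^3 − 66n^2 + 147n − 180 = (−(125/329)n + 300/329)(−(987/25)n^2 + (1974/25)n − 987/5) + (0)
Last nonzero remainder: −(987/25)n^2 + (1974/25)n − 987/5. Dividing through by −987/25 gives the monic gcd n^2 − 2n + 5.

5 − 2n + n^2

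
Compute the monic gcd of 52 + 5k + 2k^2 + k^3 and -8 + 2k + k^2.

4 + k

By polynomial division,
  k^3 + 2k^2 + 5k + 52 = (k)(k^2 + 2k - 8) + (13k + 52)
  k^2 + 2k - 8 = ((1/13)k - 2/13)(13k + 52) + (0)
Last nonzero remainder: 13k + 52. Dividing through by 13 gives the monic gcd k + 4.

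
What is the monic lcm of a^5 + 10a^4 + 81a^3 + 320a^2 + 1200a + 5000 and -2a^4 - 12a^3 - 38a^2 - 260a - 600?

By polynomial division,
  a^5 + 10a^4 + 81a^3 + 320a^2 + 1200a + 5000 = (-(1/2)a - 2)(-2a^4 - 12a^3 - 38a^2 - 260a - 600) + (38a^3 + 114a^2 + 380a + 3800)
  -2a^4 - 12a^3 - 38a^2 - 260a - 600 = (-(1/19)a - 3/19)(38a^3 + 114a^2 + 380a + 3800) + (0)
Last nonzero remainder: 38a^3 + 114a^2 + 380a + 3800. Dividing through by 38 gives the monic gcd a^3 + 3a^2 + 10a + 100.
Then lcm(f, g) = f·g / gcd(f, g); expanding and making the result monic gives the answer.

a^6 + 13a^5 + 111a^4 + 563a^3 + 2160a^2 + 8600a + 15000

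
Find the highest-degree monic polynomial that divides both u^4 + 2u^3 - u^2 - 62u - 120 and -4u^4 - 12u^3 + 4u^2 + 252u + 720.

u^3 - u - 60

Repeated division with remainder:
  u^4 + 2u^3 - u^2 - 62u - 120 = (-1/4)(-4u^4 - 12u^3 + 4u^2 + 252u + 720) + (-u^3 + u + 60)
  -4u^4 - 12u^3 + 4u^2 + 252u + 720 = (4u + 12)(-u^3 + u + 60) + (0)
Last nonzero remainder: -u^3 + u + 60. Dividing through by -1 gives the monic gcd u^3 - u - 60.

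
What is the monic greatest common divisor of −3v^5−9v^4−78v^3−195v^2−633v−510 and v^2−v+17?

v^2−v+17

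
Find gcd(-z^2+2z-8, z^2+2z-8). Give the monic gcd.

By polynomial division,
  -z^2+2z-8 = (-1)(z^2+2z-8) + (4z-16)
  z^2+2z-8 = ((1/4)z+3/2)(4z-16) + (16)
  4z-16 = ((1/4)z-1)(16) + (0)
The last nonzero remainder is the constant 16, so the polynomials are coprime and gcd = 1.

1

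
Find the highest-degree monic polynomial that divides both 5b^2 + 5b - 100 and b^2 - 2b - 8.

Repeated division with remainder:
  5b^2 + 5b - 100 = (5)(b^2 - 2b - 8) + (15b - 60)
  b^2 - 2b - 8 = ((1/15)b + 2/15)(15b - 60) + (0)
Last nonzero remainder: 15b - 60. Dividing through by 15 gives the monic gcd b - 4.

b - 4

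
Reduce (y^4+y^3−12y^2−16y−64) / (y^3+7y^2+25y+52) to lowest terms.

Euclidean algorithm in ℚ[y]:
  y^4+y^3−12y^2−16y−64 = (y−6)(y^3+7y^2+25y+52) + (5y^2+82y+248)
  y^3+7y^2+25y+52 = ((1/5)y−47/25)(5y^2+82y+248) + ((3239/25)y+12956/25)
  5y^2+82y+248 = ((125/3239)y+1550/3239)((3239/25)y+12956/25) + (0)
Last nonzero remainder: (3239/25)y+12956/25. Dividing through by 3239/25 gives the monic gcd y+4.
Cancel y+4 from numerator and denominator to get the reduced form.

(y^3−3y^2−16)/(y^2+3y+13)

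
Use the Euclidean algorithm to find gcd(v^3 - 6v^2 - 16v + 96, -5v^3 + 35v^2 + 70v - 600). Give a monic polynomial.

v^2 - 2v - 24

Euclidean algorithm in ℚ[v]:
  v^3 - 6v^2 - 16v + 96 = (-1/5)(-5v^3 + 35v^2 + 70v - 600) + (v^2 - 2v - 24)
  -5v^3 + 35v^2 + 70v - 600 = (-5v + 25)(v^2 - 2v - 24) + (0)
The last nonzero remainder v^2 - 2v - 24 is already monic.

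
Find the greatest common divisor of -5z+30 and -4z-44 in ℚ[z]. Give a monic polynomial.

1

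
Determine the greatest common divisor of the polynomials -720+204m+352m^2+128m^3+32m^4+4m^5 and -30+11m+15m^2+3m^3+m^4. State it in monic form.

-15+13m+m^2+m^3

Apply the Euclidean algorithm:
  4m^5+32m^4+128m^3+352m^2+204m-720 = (4m+20)(m^4+3m^3+15m^2+11m-30) + (8m^3+8m^2+104m-120)
  m^4+3m^3+15m^2+11m-30 = ((1/8)m+1/4)(8m^3+8m^2+104m-120) + (0)
Last nonzero remainder: 8m^3+8m^2+104m-120. Dividing through by 8 gives the monic gcd m^3+m^2+13m-15.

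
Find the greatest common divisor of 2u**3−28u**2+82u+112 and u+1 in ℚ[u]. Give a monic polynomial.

u+1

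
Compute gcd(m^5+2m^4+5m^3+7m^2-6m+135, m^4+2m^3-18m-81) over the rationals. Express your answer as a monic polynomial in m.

By polynomial division,
  m^5+2m^4+5m^3+7m^2-6m+135 = (m)(m^4+2m^3-18m-81) + (5m^3+25m^2+75m+135)
  m^4+2m^3-18m-81 = ((1/5)m-3/5)(5m^3+25m^2+75m+135) + (0)
Last nonzero remainder: 5m^3+25m^2+75m+135. Dividing through by 5 gives the monic gcd m^3+5m^2+15m+27.

m^3+5m^2+15m+27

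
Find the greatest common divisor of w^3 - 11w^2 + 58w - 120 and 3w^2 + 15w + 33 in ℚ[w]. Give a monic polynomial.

1

Euclidean algorithm in ℚ[w]:
  w^3 - 11w^2 + 58w - 120 = ((1/3)w - 16/3)(3w^2 + 15w + 33) + (127w + 56)
  3w^2 + 15w + 33 = ((3/127)w + 1737/16129)(127w + 56) + (434985/16129)
  127w + 56 = ((2048383/434985)w + 903224/434985)(434985/16129) + (0)
The last nonzero remainder is the constant 434985/16129, so the polynomials are coprime and gcd = 1.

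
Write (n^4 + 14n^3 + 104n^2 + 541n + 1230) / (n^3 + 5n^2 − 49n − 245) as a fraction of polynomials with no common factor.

(n^3 + 9n^2 + 59n + 246)/(n^2 − 49)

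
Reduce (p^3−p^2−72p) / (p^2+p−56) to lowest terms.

(p^2−9p)/(p−7)

Apply the Euclidean algorithm:
  p^3−p^2−72p = (p−2)(p^2+p−56) + (−14p−112)
  p^2+p−56 = (−(1/14)p+1/2)(−14p−112) + (0)
Last nonzero remainder: −14p−112. Dividing through by −14 gives the monic gcd p+8.
Cancel p+8 from numerator and denominator to get the reduced form.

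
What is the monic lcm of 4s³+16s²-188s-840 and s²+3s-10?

s⁴+2s³-55s²-116s+420

Apply the Euclidean algorithm:
  4s³+16s²-188s-840 = (4s+4)(s²+3s-10) + (-160s-800)
  s²+3s-10 = (-(1/160)s+1/80)(-160s-800) + (0)
Last nonzero remainder: -160s-800. Dividing through by -160 gives the monic gcd s+5.
Then lcm(f, g) = f·g / gcd(f, g); expanding and making the result monic gives the answer.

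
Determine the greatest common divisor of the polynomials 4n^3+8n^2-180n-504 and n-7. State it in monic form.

Apply the Euclidean algorithm:
  4n^3+8n^2-180n-504 = (4n^2+36n+72)(n-7) + (0)
The last nonzero remainder n-7 is already monic.

n-7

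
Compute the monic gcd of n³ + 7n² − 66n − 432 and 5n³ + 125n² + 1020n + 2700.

n² + 15n + 54

Apply the Euclidean algorithm:
  n³ + 7n² − 66n − 432 = (1/5)(5n³ + 125n² + 1020n + 2700) + (−18n² − 270n − 972)
  5n³ + 125n² + 1020n + 2700 = (−(5/18)n − 25/9)(−18n² − 270n − 972) + (0)
Last nonzero remainder: −18n² − 270n − 972. Dividing through by −18 gives the monic gcd n² + 15n + 54.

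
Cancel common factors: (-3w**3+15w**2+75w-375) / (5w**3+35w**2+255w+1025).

Apply the Euclidean algorithm:
  -3w**3+15w**2+75w-375 = (-3/5)(5w**3+35w**2+255w+1025) + (36w**2+228w+240)
  5w**3+35w**2+255w+1025 = ((5/36)w+5/54)(36w**2+228w+240) + ((1805/9)w+9025/9)
  36w**2+228w+240 = ((324/1805)w+432/1805)((1805/9)w+9025/9) + (0)
Last nonzero remainder: (1805/9)w+9025/9. Dividing through by 1805/9 gives the monic gcd w+5.
Cancel w+5 from numerator and denominator to get the reduced form.

(-3w**2+30w-75)/(5w**2+10w+205)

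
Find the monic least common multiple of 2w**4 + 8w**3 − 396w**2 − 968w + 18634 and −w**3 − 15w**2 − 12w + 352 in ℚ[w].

By polynomial division,
  2w**4 + 8w**3 − 396w**2 − 968w + 18634 = (−2w + 22)(−w**3 − 15w**2 − 12w + 352) + (−90w**2 + 10890)
  −w**3 − 15w**2 − 12w + 352 = ((1/90)w + 1/6)(−90w**2 + 10890) + (−133w − 1463)
  −90w**2 + 10890 = ((90/133)w − 990/133)(−133w − 1463) + (0)
Last nonzero remainder: −133w − 1463. Dividing through by −133 gives the monic gcd w + 11.
Then lcm(f, g) = f·g / gcd(f, g); expanding and making the result monic gives the answer.

w**6 + 8w**5 − 214w**4 − 1404w**3 + 13717w**2 + 52756w − 298144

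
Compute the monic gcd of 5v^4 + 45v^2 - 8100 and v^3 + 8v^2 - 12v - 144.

Apply the Euclidean algorithm:
  5v^4 + 45v^2 - 8100 = (5v - 40)(v^3 + 8v^2 - 12v - 144) + (425v^2 + 240v - 13860)
  v^3 + 8v^2 - 12v - 144 = ((1/425)v + 632/36125)(425v^2 + 240v - 13860) + ((118584/7225)v + 711504/7225)
  425v^2 + 240v - 13860 = ((3070625/118584)v - 2781625/19764)((118584/7225)v + 711504/7225) + (0)
Last nonzero remainder: (118584/7225)v + 711504/7225. Dividing through by 118584/7225 gives the monic gcd v + 6.

v + 6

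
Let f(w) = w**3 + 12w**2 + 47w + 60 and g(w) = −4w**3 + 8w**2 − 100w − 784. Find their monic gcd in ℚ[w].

w + 4

By polynomial division,
  w**3 + 12w**2 + 47w + 60 = (−1/4)(−4w**3 + 8w**2 − 100w − 784) + (14w**2 + 22w − 136)
  −4w**3 + 8w**2 − 100w − 784 = (−(2/7)w + 50/49)(14w**2 + 22w − 136) + (−(7904/49)w − 31616/49)
  14w**2 + 22w − 136 = (−(343/3952)w + 833/3952)(−(7904/49)w − 31616/49) + (0)
Last nonzero remainder: −(7904/49)w − 31616/49. Dividing through by −7904/49 gives the monic gcd w + 4.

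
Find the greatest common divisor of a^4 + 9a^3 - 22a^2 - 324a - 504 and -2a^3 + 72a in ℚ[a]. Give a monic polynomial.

a^2 - 36

Apply the Euclidean algorithm:
  a^4 + 9a^3 - 22a^2 - 324a - 504 = (-(1/2)a - 9/2)(-2a^3 + 72a) + (14a^2 - 504)
  -2a^3 + 72a = (-(1/7)a)(14a^2 - 504) + (0)
Last nonzero remainder: 14a^2 - 504. Dividing through by 14 gives the monic gcd a^2 - 36.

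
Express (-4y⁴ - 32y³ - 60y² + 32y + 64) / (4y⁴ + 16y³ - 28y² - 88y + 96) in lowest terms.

(-y² - 5y - 4)/(y² + y - 6)

Repeated division with remainder:
  -4y⁴ - 32y³ - 60y² + 32y + 64 = (-1)(4y⁴ + 16y³ - 28y² - 88y + 96) + (-16y³ - 88y² - 56y + 160)
  4y⁴ + 16y³ - 28y² - 88y + 96 = (-(1/4)y + 3/8)(-16y³ - 88y² - 56y + 160) + (-9y² - 27y + 36)
  -16y³ - 88y² - 56y + 160 = ((16/9)y + 40/9)(-9y² - 27y + 36) + (0)
Last nonzero remainder: -9y² - 27y + 36. Dividing through by -9 gives the monic gcd y² + 3y - 4.
Cancel y² + 3y - 4 from numerator and denominator to get the reduced form.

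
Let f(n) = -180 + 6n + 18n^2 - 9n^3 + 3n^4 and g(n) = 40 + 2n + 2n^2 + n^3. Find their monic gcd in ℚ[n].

Apply the Euclidean algorithm:
  3n^4 - 9n^3 + 18n^2 + 6n - 180 = (3n - 15)(n^3 + 2n^2 + 2n + 40) + (42n^2 - 84n + 420)
  n^3 + 2n^2 + 2n + 40 = ((1/42)n + 2/21)(42n^2 - 84n + 420) + (0)
Last nonzero remainder: 42n^2 - 84n + 420. Dividing through by 42 gives the monic gcd n^2 - 2n + 10.

10 - 2n + n^2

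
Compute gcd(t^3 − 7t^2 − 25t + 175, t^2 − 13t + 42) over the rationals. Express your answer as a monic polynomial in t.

Apply the Euclidean algorithm:
  t^3 − 7t^2 − 25t + 175 = (t + 6)(t^2 − 13t + 42) + (11t − 77)
  t^2 − 13t + 42 = ((1/11)t − 6/11)(11t − 77) + (0)
Last nonzero remainder: 11t − 77. Dividing through by 11 gives the monic gcd t − 7.

t − 7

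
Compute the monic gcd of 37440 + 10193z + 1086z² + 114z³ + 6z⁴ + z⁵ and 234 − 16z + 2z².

Repeated division with remainder:
  z⁵ + 6z⁴ + 114z³ + 1086z² + 10193z + 37440 = ((1/2)z³ + 7z² + (109/2)z + 160)(2z² − 16z + 234) + (0)
Last nonzero remainder: 2z² − 16z + 234. Dividing through by 2 gives the monic gcd z² − 8z + 117.

117 − 8z + z²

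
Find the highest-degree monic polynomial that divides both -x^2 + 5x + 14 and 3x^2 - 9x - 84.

x - 7

Euclidean algorithm in ℚ[x]:
  -x^2 + 5x + 14 = (-1/3)(3x^2 - 9x - 84) + (2x - 14)
  3x^2 - 9x - 84 = ((3/2)x + 6)(2x - 14) + (0)
Last nonzero remainder: 2x - 14. Dividing through by 2 gives the monic gcd x - 7.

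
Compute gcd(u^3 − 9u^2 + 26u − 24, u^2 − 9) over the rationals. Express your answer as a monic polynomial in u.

Euclidean algorithm in ℚ[u]:
  u^3 − 9u^2 + 26u − 24 = (u − 9)(u^2 − 9) + (35u − 105)
  u^2 − 9 = ((1/35)u + 3/35)(35u − 105) + (0)
Last nonzero remainder: 35u − 105. Dividing through by 35 gives the monic gcd u − 3.

u − 3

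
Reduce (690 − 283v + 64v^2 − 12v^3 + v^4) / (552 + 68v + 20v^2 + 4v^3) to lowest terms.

(30 − 11v + v^2)/(24 + 4v)

Apply the Euclidean algorithm:
  v^4 − 12v^3 + 64v^2 − 283v + 690 = ((1/4)v − 17/4)(4v^3 + 20v^2 + 68v + 552) + (132v^2 − 132v + 3036)
  4v^3 + 20v^2 + 68v + 552 = ((1/33)v + 2/11)(132v^2 − 132v + 3036) + (0)
Last nonzero remainder: 132v^2 − 132v + 3036. Dividing through by 132 gives the monic gcd v^2 − v + 23.
Cancel v^2 − v + 23 from numerator and denominator to get the reduced form.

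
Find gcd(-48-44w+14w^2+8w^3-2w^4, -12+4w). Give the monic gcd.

Repeated division with remainder:
  -2w^4+8w^3+14w^2-44w-48 = (-(1/2)w^3+(1/2)w^2+5w+4)(4w-12) + (0)
Last nonzero remainder: 4w-12. Dividing through by 4 gives the monic gcd w-3.

-3+w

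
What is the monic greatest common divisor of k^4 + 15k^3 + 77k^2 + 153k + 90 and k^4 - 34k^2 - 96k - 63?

k^2 + 4k + 3

Repeated division with remainder:
  k^4 + 15k^3 + 77k^2 + 153k + 90 = (k^4 - 34k^2 - 96k - 63) + (15k^3 + 111k^2 + 249k + 153)
  k^4 - 34k^2 - 96k - 63 = ((1/15)k - 37/75)(15k^3 + 111k^2 + 249k + 153) + ((104/25)k^2 + (416/25)k + 312/25)
  15k^3 + 111k^2 + 249k + 153 = ((375/104)k + 1275/104)((104/25)k^2 + (416/25)k + 312/25) + (0)
Last nonzero remainder: (104/25)k^2 + (416/25)k + 312/25. Dividing through by 104/25 gives the monic gcd k^2 + 4k + 3.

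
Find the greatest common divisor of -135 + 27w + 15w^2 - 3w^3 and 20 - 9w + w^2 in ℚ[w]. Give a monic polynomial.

-5 + w

Euclidean algorithm in ℚ[w]:
  -3w^3 + 15w^2 + 27w - 135 = (-3w - 12)(w^2 - 9w + 20) + (-21w + 105)
  w^2 - 9w + 20 = (-(1/21)w + 4/21)(-21w + 105) + (0)
Last nonzero remainder: -21w + 105. Dividing through by -21 gives the monic gcd w - 5.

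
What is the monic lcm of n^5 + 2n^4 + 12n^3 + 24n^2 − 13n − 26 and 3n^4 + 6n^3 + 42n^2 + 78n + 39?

n^6 + 3n^5 + 14n^4 + 36n^3 + 11n^2 − 39n − 26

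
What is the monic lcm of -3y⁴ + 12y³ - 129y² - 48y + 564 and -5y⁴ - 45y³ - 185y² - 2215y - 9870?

y⁶ + 9y⁵ + 33y⁴ + 407y³ + 1826y² - 1772y - 7896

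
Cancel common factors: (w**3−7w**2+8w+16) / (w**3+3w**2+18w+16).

Euclidean algorithm in ℚ[w]:
  w**3−7w**2+8w+16 = (w**3+3w**2+18w+16) + (−10w**2−10w)
  w**3+3w**2+18w+16 = (−(1/10)w−1/5)(−10w**2−10w) + (16w+16)
  −10w**2−10w = (−(5/8)w)(16w+16) + (0)
Last nonzero remainder: 16w+16. Dividing through by 16 gives the monic gcd w+1.
Cancel w+1 from numerator and denominator to get the reduced form.

(w**2−8w+16)/(w**2+2w+16)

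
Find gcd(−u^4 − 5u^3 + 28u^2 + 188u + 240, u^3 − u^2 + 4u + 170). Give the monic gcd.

Euclidean algorithm in ℚ[u]:
  −u^4 − 5u^3 + 28u^2 + 188u + 240 = (−u − 6)(u^3 − u^2 + 4u + 170) + (26u^2 + 382u + 1260)
  u^3 − u^2 + 4u + 170 = ((1/26)u − 102/169)(26u^2 + 382u + 1260) + ((31450/169)u + 157250/169)
  26u^2 + 382u + 1260 = ((2197/15725)u + 21294/15725)((31450/169)u + 157250/169) + (0)
Last nonzero remainder: (31450/169)u + 157250/169. Dividing through by 31450/169 gives the monic gcd u + 5.

u + 5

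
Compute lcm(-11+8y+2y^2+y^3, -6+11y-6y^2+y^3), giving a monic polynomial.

Euclidean algorithm in ℚ[y]:
  y^3+2y^2+8y-11 = (y^3-6y^2+11y-6) + (8y^2-3y-5)
  y^3-6y^2+11y-6 = ((1/8)y-45/64)(8y^2-3y-5) + ((609/64)y-609/64)
  8y^2-3y-5 = ((512/609)y+320/609)((609/64)y-609/64) + (0)
Last nonzero remainder: (609/64)y-609/64. Dividing through by 609/64 gives the monic gcd y-1.
Then lcm(f, g) = f·g / gcd(f, g); expanding and making the result monic gives the answer.

-66+103y-39y^2+4y^3-3y^4+y^5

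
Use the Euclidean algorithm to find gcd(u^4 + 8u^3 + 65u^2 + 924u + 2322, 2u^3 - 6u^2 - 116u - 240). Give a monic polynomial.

By polynomial division,
  u^4 + 8u^3 + 65u^2 + 924u + 2322 = ((1/2)u + 11/2)(2u^3 - 6u^2 - 116u - 240) + (156u^2 + 1682u + 3642)
  2u^3 - 6u^2 - 116u - 240 = ((1/78)u - 1075/6084)(156u^2 + 1682u + 3642) + ((409165/3042)u + 409165/1014)
  156u^2 + 1682u + 3642 = ((474552/409165)u + 3692988/409165)((409165/3042)u + 409165/1014) + (0)
Last nonzero remainder: (409165/3042)u + 409165/1014. Dividing through by 409165/3042 gives the monic gcd u + 3.

u + 3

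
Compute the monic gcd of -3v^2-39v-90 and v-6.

By polynomial division,
  -3v^2-39v-90 = (-3v-57)(v-6) + (-432)
  v-6 = (-(1/432)v+1/72)(-432) + (0)
The last nonzero remainder is the constant -432, so the polynomials are coprime and gcd = 1.

1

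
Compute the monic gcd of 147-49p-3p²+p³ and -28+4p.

-7+p

Apply the Euclidean algorithm:
  p³-3p²-49p+147 = ((1/4)p²+p-21/4)(4p-28) + (0)
Last nonzero remainder: 4p-28. Dividing through by 4 gives the monic gcd p-7.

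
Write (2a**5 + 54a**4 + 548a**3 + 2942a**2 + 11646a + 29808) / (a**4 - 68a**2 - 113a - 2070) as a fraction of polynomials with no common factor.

Apply the Euclidean algorithm:
  2a**5 + 54a**4 + 548a**3 + 2942a**2 + 11646a + 29808 = (2a + 54)(a**4 - 68a**2 - 113a - 2070) + (684a**3 + 6840a**2 + 21888a + 141588)
  a**4 - 68a**2 - 113a - 2070 = ((1/684)a - 5/342)(684a**3 + 6840a**2 + 21888a + 141588) + (0)
Last nonzero remainder: 684a**3 + 6840a**2 + 21888a + 141588. Dividing through by 684 gives the monic gcd a**3 + 10a**2 + 32a + 207.
Cancel a**3 + 10a**2 + 32a + 207 from numerator and denominator to get the reduced form.

(2a**2 + 34a + 144)/(a - 10)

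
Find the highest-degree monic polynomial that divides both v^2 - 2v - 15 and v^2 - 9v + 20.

Repeated division with remainder:
  v^2 - 2v - 15 = (v^2 - 9v + 20) + (7v - 35)
  v^2 - 9v + 20 = ((1/7)v - 4/7)(7v - 35) + (0)
Last nonzero remainder: 7v - 35. Dividing through by 7 gives the monic gcd v - 5.

v - 5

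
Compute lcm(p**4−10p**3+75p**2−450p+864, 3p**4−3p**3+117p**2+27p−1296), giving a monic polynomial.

By polynomial division,
  p**4−10p**3+75p**2−450p+864 = (1/3)(3p**4−3p**3+117p**2+27p−1296) + (−9p**3+36p**2−459p+1296)
  3p**4−3p**3+117p**2+27p−1296 = (−(1/3)p−1)(−9p**3+36p**2−459p+1296) + (0)
Last nonzero remainder: −9p**3+36p**2−459p+1296. Dividing through by −9 gives the monic gcd p**3−4p**2+51p−144.
Then lcm(f, g) = f·g / gcd(f, g); expanding and making the result monic gives the answer.

p**5−7p**4+45p**3−225p**2−486p+2592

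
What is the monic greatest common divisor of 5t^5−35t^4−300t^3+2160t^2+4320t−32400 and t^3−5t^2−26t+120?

t^2−t−30

Repeated division with remainder:
  5t^5−35t^4−300t^3+2160t^2+4320t−32400 = (5t^2−10t−220)(t^3−5t^2−26t+120) + (200t^2−200t−6000)
  t^3−5t^2−26t+120 = ((1/200)t−1/50)(200t^2−200t−6000) + (0)
Last nonzero remainder: 200t^2−200t−6000. Dividing through by 200 gives the monic gcd t^2−t−30.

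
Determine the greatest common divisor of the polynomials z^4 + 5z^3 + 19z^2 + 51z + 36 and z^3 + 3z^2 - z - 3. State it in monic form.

z^2 + 4z + 3

By polynomial division,
  z^4 + 5z^3 + 19z^2 + 51z + 36 = (z + 2)(z^3 + 3z^2 - z - 3) + (14z^2 + 56z + 42)
  z^3 + 3z^2 - z - 3 = ((1/14)z - 1/14)(14z^2 + 56z + 42) + (0)
Last nonzero remainder: 14z^2 + 56z + 42. Dividing through by 14 gives the monic gcd z^2 + 4z + 3.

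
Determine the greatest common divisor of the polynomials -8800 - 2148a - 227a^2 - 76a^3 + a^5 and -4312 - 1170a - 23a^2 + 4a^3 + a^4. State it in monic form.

By polynomial division,
  a^5 - 76a^3 - 227a^2 - 2148a - 8800 = (a - 4)(a^4 + 4a^3 - 23a^2 - 1170a - 4312) + (-37a^3 + 851a^2 - 2516a - 26048)
  a^4 + 4a^3 - 23a^2 - 1170a - 4312 = (-(1/37)a - 27/37)(-37a^3 + 851a^2 - 2516a - 26048) + (530a^2 - 3710a - 23320)
  -37a^3 + 851a^2 - 2516a - 26048 = (-(37/530)a + 296/265)(530a^2 - 3710a - 23320) + (0)
Last nonzero remainder: 530a^2 - 3710a - 23320. Dividing through by 530 gives the monic gcd a^2 - 7a - 44.

-44 - 7a + a^2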